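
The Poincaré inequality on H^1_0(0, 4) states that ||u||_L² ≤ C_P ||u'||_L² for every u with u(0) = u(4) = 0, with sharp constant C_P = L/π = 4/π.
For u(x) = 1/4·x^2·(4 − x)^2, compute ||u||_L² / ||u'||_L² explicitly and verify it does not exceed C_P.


||u||_L² / ||u'||_L² = 2*sqrt(3)/3 < C_P = 4/π.

u(x) = 1/4·x^2·(4 − x)^2, so u'(x) = x*(x - 4)*(x - 2).
u(x) = 1/4·x^2·(4 − x)^2 vanishes at x = 0 and x = 4, so u ∈ H^1_0(0, 4). Differentiate via the product rule and integrate the resulting polynomials term by term.
  ∫_0^4 u² dx = ∫_0^4 (x^8/16 - x^7 + 6*x^6 - 16*x^5 + 16*x^4) dx. Term by term:
    ∫_0^4 x^8/16 dx = 16384/9;  ∫_0^4 -x^7 dx = -8192;  ∫_0^4 6*x^6 dx = 98304/7;
    ∫_0^4 -16*x^5 dx = -32768/3;  ∫_0^4 16*x^4 dx = 16384/5.
  Sum: 16384/9 − 8192 + 98304/7 − 32768/3 + 16384/5 = 8192/315.
  ∫_0^4 (u')² dx = ∫_0^4 (x^6 - 12*x^5 + 52*x^4 - 96*x^3 + 64*x^2) dx. Term by term:
    ∫_0^4 x^6 dx = 16384/7;  ∫_0^4 -12*x^5 dx = -8192;  ∫_0^4 52*x^4 dx = 53248/5;
    ∫_0^4 -96*x^3 dx = -6144;  ∫_0^4 64*x^2 dx = 4096/3.
  Sum: 16384/7 − 8192 + 53248/5 − 6144 + 4096/3 = 2048/105.
∫_0^4 u² dx = 8192/315, so ||u||_L² = 64*sqrt(70)/105.
∫_0^4 (u')² dx = 2048/105, so ||u'||_L² = 32*sqrt(210)/105.
Ratio ||u||_L² / ||u'||_L² = 2*sqrt(3)/3.
Sharp Poincaré constant on H^1_0(0, 4) is C_P = L/π = 4/π, achieved by sin(π/4·x).
A polynomial bump cannot attain the sharp Poincaré constant (only the first sine eigenfunction does), so the ratio is strictly less than C_P, consistent with ||u||_L² ≤ C_P ||u'||_L².


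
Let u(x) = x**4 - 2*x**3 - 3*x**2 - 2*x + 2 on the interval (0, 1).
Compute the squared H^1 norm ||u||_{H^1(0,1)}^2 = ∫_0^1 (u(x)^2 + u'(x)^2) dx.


||u||_{H^1}^2 = 4057/90

The H^1 norm (squared) on an interval (0, L) is
  ||u||_{H^1}^2 = ∫_0^L u(x)^2 dx + ∫_0^L u'(x)^2 dx.
Compute u'(x) = 4*x**3 - 6*x**2 - 6*x - 2.
Then u(x)^2 = x**8 - 4*x**7 - 2*x**6 + 8*x**5 + 21*x**4 + 4*x**3 - 8*x**2 - 8*x + 4 and u'(x)^2 = 16*x**6 - 48*x**5 - 12*x**4 + 56*x**3 + 60*x**2 + 24*x + 4.
Integrate each monomial from 0 to 1 using ∫_0^1 c·x^n dx = c·1^(n+1)/(n+1):
  ∫_0^1 u(x)^2 dx = ∫_0^1 (x^8 - 4*x^7 - 2*x^6 + 8*x^5 + 21*x^4 + 4*x^3 - 8*x^2 - 8*x + 4) dx. Term by term:
    ∫_0^1 x^8 dx = 1/9;  ∫_0^1 -4*x^7 dx = -1/2;  ∫_0^1 -2*x^6 dx = -2/7;
    ∫_0^1 8*x^5 dx = 4/3;  ∫_0^1 21*x^4 dx = 21/5;  ∫_0^1 4*x^3 dx = 1;
    ∫_0^1 -8*x^2 dx = -8/3;  ∫_0^1 -8*x dx = -4;  ∫_0^1 4 dx = 4.
  Sum: 1/9 − 1/2 − 2/7 + 4/3 + 21/5 + 1 − 8/3 − 4 + 4 = 2011/630.
  ∫_0^1 u'(x)^2 dx = ∫_0^1 (16*x^6 - 48*x^5 - 12*x^4 + 56*x^3 + 60*x^2 + 24*x + 4) dx. Term by term:
    ∫_0^1 16*x^6 dx = 16/7;  ∫_0^1 -48*x^5 dx = -8;  ∫_0^1 -12*x^4 dx = -12/5;
    ∫_0^1 56*x^3 dx = 14;  ∫_0^1 60*x^2 dx = 20;  ∫_0^1 24*x dx = 12;
    ∫_0^1 4 dx = 4.
  Sum: 16/7 − 8 − 12/5 + 14 + 20 + 12 + 4 = 1466/35.
Adding: ||u||_{H^1}^2 = 2011/630 + 1466/35 = 4057/90.


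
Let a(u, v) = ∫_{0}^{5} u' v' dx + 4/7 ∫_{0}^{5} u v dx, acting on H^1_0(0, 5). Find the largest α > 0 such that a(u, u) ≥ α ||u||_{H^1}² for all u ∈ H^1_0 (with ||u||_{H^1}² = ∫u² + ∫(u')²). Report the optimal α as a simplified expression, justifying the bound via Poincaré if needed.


α = (π^2 + 100/7)/(π^2 + 25)

Coercivity of a(·,·) on H^1_0(0, 5) means a(u, u) ≥ α ||u||_{H^1}² for every u ∈ H^1_0.
The interval has length L = 5, and Poincaré/coercivity depend only on L. Here a(u, u) = ∫(u')² + (4/7)·∫u².
Here 0 < c = 4/7 < 1. The condition a(u,u) ≥ α||u||_{H^1}² reads (1−α)∫(u')² ≥ (α−c)∫u². Any admissible α is ≤ 1 (rapidly oscillating u have ∫u²/∫(u')² → 0), and α = 1 would force 0 ≥ (1−c)∫u², impossible since c < 1; so 1−α > 0. By the sharp Poincaré inequality on H^1_0 of an interval of length L, ∫(u')² ≥ (π/L)²∫u² with equality for the first sine mode sin(π(x−x₀)/L) (x₀ the left endpoint), so the inequality holds for all u iff (1−α)(π/L)² ≥ α − c, i.e. α ≤ ((π/L)² + c)/((π/L)² + 1) = (1 + c(L/π)²)/(1 + (L/π)²). With (π/L)² = π^2/25 and c = 4/7, the largest admissible constant is α = ((π/L)² + c)/((π/L)² + 1).
Simplifying, α = (π^2 + 100/7)/(π^2 + 25).


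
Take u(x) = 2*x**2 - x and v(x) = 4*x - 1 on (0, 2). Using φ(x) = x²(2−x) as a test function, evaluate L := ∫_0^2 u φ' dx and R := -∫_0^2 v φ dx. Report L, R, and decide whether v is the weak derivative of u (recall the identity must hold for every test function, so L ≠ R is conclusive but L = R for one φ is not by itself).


LHS = -76/15, RHS = -76/15. Yes, v = u' weakly.

u(x) = 2*x**2 - x, classical derivative u'(x) = 4*x - 1.
φ(x) = x²(2−x), so φ'(x) = x*(4 - 3*x).
Note φ(0) = φ(2) = 0, so the boundary term u·φ vanishes.
LHS = ∫_0^2 u(x) φ'(x) dx = ∫_0^2 (-6*x^4 + 11*x^3 - 4*x^2) dx. Term by term:
  ∫_0^2 -6*x^4 dx = -192/5;  ∫_0^2 11*x^3 dx = 44;  ∫_0^2 -4*x^2 dx = -32/3.
Sum: -192/5 + 44 − 32/3 = -76/15.
So LHS = -76/15.
∫_0^2 v(x) φ(x) dx = ∫_0^2 (-4*x^4 + 9*x^3 - 2*x^2) dx. Term by term:
  ∫_0^2 -4*x^4 dx = -128/5;  ∫_0^2 9*x^3 dx = 36;  ∫_0^2 -2*x^2 dx = -16/3.
Sum: -128/5 + 36 − 16/3 = 76/15.
So RHS = -∫_0^2 v(x) φ(x) dx = -76/15.
LHS = RHS, so the identity holds for this test φ.
Moreover u is smooth here and v(x) = u'(x) = 4*x - 1 pointwise, so the identity holds for every test function. Hence v is the weak derivative of u.


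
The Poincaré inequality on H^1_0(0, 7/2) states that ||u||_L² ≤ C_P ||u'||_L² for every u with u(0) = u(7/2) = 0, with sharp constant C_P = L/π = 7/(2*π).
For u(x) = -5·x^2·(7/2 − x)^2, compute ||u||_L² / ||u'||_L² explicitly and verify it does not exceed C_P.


||u||_L² / ||u'||_L² = 7*sqrt(3)/12 < C_P = 7/(2*π).

u(x) = -5·x^2·(7/2 − x)^2, so u'(x) = 5*x*(-8*x^2 + 42*x - 49)/2.
u(x) = -5·x^2·(7/2 − x)^2 vanishes at x = 0 and x = 7/2, so u ∈ H^1_0(0, 7/2). Differentiate via the product rule and integrate the resulting polynomials term by term.
  ∫_0^7/2 u² dx = ∫_0^7/2 (25*x^8 - 350*x^7 + 3675*x^6/2 - 8575*x^5/2 + 60025*x^4/16) dx. Term by term:
    ∫_0^7/2 25*x^8 dx = 1008840175/4608;  ∫_0^7/2 -350*x^7 dx = -1008840175/1024;  ∫_0^7/2 3675*x^6/2 dx = 432360075/256;
    ∫_0^7/2 -8575*x^5/2 dx = -1008840175/768;  ∫_0^7/2 60025*x^4/16 dx = 201768035/512.
  Sum: 1008840175/4608 − 1008840175/1024 + 432360075/256 − 1008840175/768 + 201768035/512 = 28824005/9216.
  ∫_0^7/2 (u')² dx = ∫_0^7/2 (400*x^6 - 4200*x^5 + 15925*x^4 - 25725*x^3 + 60025*x^2/4) dx. Term by term:
    ∫_0^7/2 400*x^6 dx = 2941225/8;  ∫_0^7/2 -4200*x^5 dx = -20588575/16;  ∫_0^7/2 15925*x^4 dx = 53530295/32;
    ∫_0^7/2 -25725*x^3 dx = -61765725/64;  ∫_0^7/2 60025*x^2/4 dx = 20588575/96.
  Sum: 2941225/8 − 20588575/16 + 53530295/32 − 61765725/64 + 20588575/96 = 588245/192.
∫_0^7/2 u² dx = 28824005/9216, so ||u||_L² = 2401*sqrt(5)/96.
∫_0^7/2 (u')² dx = 588245/192, so ||u'||_L² = 343*sqrt(15)/24.
Ratio ||u||_L² / ||u'||_L² = 7*sqrt(3)/12.
Sharp Poincaré constant on H^1_0(0, 7/2) is C_P = L/π = 7/(2*π), achieved by sin(2*π/7·x).
A polynomial bump cannot attain the sharp Poincaré constant (only the first sine eigenfunction does), so the ratio is strictly less than C_P, consistent with ||u||_L² ≤ C_P ||u'||_L².


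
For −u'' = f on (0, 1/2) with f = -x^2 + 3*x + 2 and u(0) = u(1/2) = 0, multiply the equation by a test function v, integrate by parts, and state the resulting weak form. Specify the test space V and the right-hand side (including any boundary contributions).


V = H^1_0(0, 1/2) (so v(0) = v(1/2) = 0); weak form: ∫_0^1/2 u'v' dx = ∫_0^1/2 (-x^2 + 3*x + 2) v dx for all v ∈ V.

Multiply both sides by a test function v and integrate from 0 to 1/2:
  ∫_0^1/2 −u''(x) v(x) dx = ∫_0^1/2 f(x) v(x) dx.
Integrate the LHS by parts once:
  ∫_0^1/2 −u'' v dx = −[u'(x) v(x)]_0^1/2 + ∫_0^1/2 u'(x) v'(x) dx.
Thus ∫_0^1/2 u'(x) v'(x) dx = ∫_0^1/2 f(x) v(x) dx + [u'(x) v(x)]_0^1/2.
Choose V so that boundary terms are either known or forced to vanish.
u is Dirichlet: u(0) = u(1/2) = 0. Let V = H^1_0(0, 1/2); then v(0) = v(1/2) = 0, and [u' v]_0^1/2 = 0.
Weak formulation: find u (satisfying any essential BC) such that ∫_0^1/2 u'(x) v'(x) dx = ∫_0^1/2 f v dx for all v ∈ V.
Substituting f(x) = -x^2 + 3*x + 2, the right-hand side is ∫_0^1/2 (-x^2 + 3*x + 2) v dx.


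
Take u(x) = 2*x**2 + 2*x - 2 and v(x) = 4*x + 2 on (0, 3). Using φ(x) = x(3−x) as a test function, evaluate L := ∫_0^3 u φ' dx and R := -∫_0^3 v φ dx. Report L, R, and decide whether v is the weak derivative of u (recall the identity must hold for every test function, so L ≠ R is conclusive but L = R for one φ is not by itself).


LHS = -36, RHS = -36. Yes, v = u' weakly.

u(x) = 2*x**2 + 2*x - 2, classical derivative u'(x) = 4*x + 2.
φ(x) = x(3−x), so φ'(x) = 3 - 2*x.
Note φ(0) = φ(3) = 0, so the boundary term u·φ vanishes.
LHS = ∫_0^3 u(x) φ'(x) dx = ∫_0^3 (-4*x^3 + 2*x^2 + 10*x - 6) dx. Term by term:
  ∫_0^3 -4*x^3 dx = -81;  ∫_0^3 2*x^2 dx = 18;  ∫_0^3 10*x dx = 45;
  ∫_0^3 -6 dx = -18.
Sum: -81 + 18 + 45 − 18 = -36.
So LHS = -36.
∫_0^3 v(x) φ(x) dx = ∫_0^3 (-4*x^3 + 10*x^2 + 6*x) dx. Term by term:
  ∫_0^3 -4*x^3 dx = -81;  ∫_0^3 10*x^2 dx = 90;  ∫_0^3 6*x dx = 27.
Sum: -81 + 90 + 27 = 36.
So RHS = -∫_0^3 v(x) φ(x) dx = -36.
LHS = RHS, so the identity holds for this test φ.
Moreover u is smooth here and v(x) = u'(x) = 4*x + 2 pointwise, so the identity holds for every test function. Hence v is the weak derivative of u.


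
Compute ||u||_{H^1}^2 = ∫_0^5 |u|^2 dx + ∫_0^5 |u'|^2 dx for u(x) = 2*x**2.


||u||_{H^1}^2 = 9500/3

The H^1 norm (squared) on an interval (0, L) is
  ||u||_{H^1}^2 = ∫_0^L u(x)^2 dx + ∫_0^L u'(x)^2 dx.
Compute u'(x) = 4*x.
Then u(x)^2 = 4*x**4 and u'(x)^2 = 16*x**2.
Integrate each monomial from 0 to 5 using ∫_0^5 c·x^n dx = c·5^(n+1)/(n+1):
  ∫_0^5 u(x)^2 dx = ∫_0^5 (4*x^4) dx. Term by term:
    ∫_0^5 4*x^4 dx = 2500.
  ∫_0^5 u'(x)^2 dx = ∫_0^5 (16*x^2) dx. Term by term:
    ∫_0^5 16*x^2 dx = 2000/3.
Adding: ||u||_{H^1}^2 = 2500 + 2000/3 = 9500/3.


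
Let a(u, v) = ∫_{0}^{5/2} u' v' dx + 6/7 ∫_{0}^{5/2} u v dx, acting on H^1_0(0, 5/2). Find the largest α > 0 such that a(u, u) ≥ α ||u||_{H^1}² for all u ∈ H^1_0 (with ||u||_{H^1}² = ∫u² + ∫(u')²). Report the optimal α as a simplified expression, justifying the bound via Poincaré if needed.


α = 2*(75 + 14*π^2)/(7*(25 + 4*π^2))

Coercivity of a(·,·) on H^1_0(0, 5/2) means a(u, u) ≥ α ||u||_{H^1}² for every u ∈ H^1_0.
The interval has length L = 5/2, and Poincaré/coercivity depend only on L. Here a(u, u) = ∫(u')² + (6/7)·∫u².
Here 0 < c = 6/7 < 1. The condition a(u,u) ≥ α||u||_{H^1}² reads (1−α)∫(u')² ≥ (α−c)∫u². Any admissible α is ≤ 1 (rapidly oscillating u have ∫u²/∫(u')² → 0), and α = 1 would force 0 ≥ (1−c)∫u², impossible since c < 1; so 1−α > 0. By the sharp Poincaré inequality on H^1_0 of an interval of length L, ∫(u')² ≥ (π/L)²∫u² with equality for the first sine mode sin(π(x−x₀)/L) (x₀ the left endpoint), so the inequality holds for all u iff (1−α)(π/L)² ≥ α − c, i.e. α ≤ ((π/L)² + c)/((π/L)² + 1) = (1 + c(L/π)²)/(1 + (L/π)²). With (π/L)² = 4*π^2/25 and c = 6/7, the largest admissible constant is α = ((π/L)² + c)/((π/L)² + 1).
Simplifying, α = 2*(75 + 14*π^2)/(7*(25 + 4*π^2)).


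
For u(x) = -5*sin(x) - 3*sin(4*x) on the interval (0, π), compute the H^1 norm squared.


||u||_{H^1(0,π)}^2 = 203*π/2

u'(x) = -5*cos(x) - 12*cos(4*x).
Expand u² and (u')² and integrate term by term on (0, π), using: for integers n ≥ 1, ∫_0^π sin²(nx) dx = ∫_0^π cos²(nx) dx = π/2; for n ≠ n', ∫_0^π sin(nx)sin(n'x) dx = ∫_0^π cos(nx)cos(n'x) dx = 0; and by product-to-sum, ∫_0^π sin(nx)cos(n'x) dx = ½∫_0^π [sin((n+n')x) + sin((n−n')x)] dx, which is 0 when n+n' is even and 2n/(n²−n'²) when n+n' is odd (it need not vanish on (0, π)).
  u² squared terms: (-5)²·∫sin(x)² dx = 25·π/2 = 25*π/2;  (-3)²·∫sin(4x)² dx = 9·π/2 = 9*π/2.
  u² cross terms: 2·(-5)·(-3)·∫sin(x)·sin(4x) dx = 30·(0) = 0.
  So ∫_0^π u² dx = 25*π/2 + 9*π/2 + 0 = 17*π.
  (u')² squared terms: (-12)²·∫cos(4x)² dx = 144·π/2 = 72*π;  (-5)²·∫cos(x)² dx = 25·π/2 = 25*π/2.
  (u')² cross terms: 2·(-12)·(-5)·∫cos(4x)·cos(x) dx = 120·(0) = 0.
  So ∫_0^π (u')² dx = 72*π + 25*π/2 + 0 = 169*π/2.
||u||_{H^1}^2 = (17*π) + (169*π/2) = 203*π/2.


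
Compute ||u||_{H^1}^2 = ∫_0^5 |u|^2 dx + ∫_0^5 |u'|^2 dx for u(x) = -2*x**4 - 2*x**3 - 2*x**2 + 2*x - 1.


||u||_{H^1}^2 = 152525825/63

The H^1 norm (squared) on an interval (0, L) is
  ||u||_{H^1}^2 = ∫_0^L u(x)^2 dx + ∫_0^L u'(x)^2 dx.
Compute u'(x) = -8*x**3 - 6*x**2 - 4*x + 2.
Then u(x)^2 = 4*x**8 + 8*x**7 + 12*x**6 - 4*x**3 + 8*x**2 - 4*x + 1 and u'(x)^2 = 64*x**6 + 96*x**5 + 100*x**4 + 16*x**3 - 8*x**2 - 16*x + 4.
Integrate each monomial from 0 to 5 using ∫_0^5 c·x^n dx = c·5^(n+1)/(n+1):
  ∫_0^5 u(x)^2 dx = ∫_0^5 (4*x^8 + 8*x^7 + 12*x^6 - 4*x^3 + 8*x^2 - 4*x + 1) dx. Term by term:
    ∫_0^5 4*x^8 dx = 7812500/9;  ∫_0^5 8*x^7 dx = 390625;  ∫_0^5 12*x^6 dx = 937500/7;
    ∫_0^5 -4*x^3 dx = -625;  ∫_0^5 8*x^2 dx = 1000/3;  ∫_0^5 -4*x dx = -50;
    ∫_0^5 1 dx = 5.
  Sum: 7812500/9 + 390625 + 937500/7 − 625 + 1000/3 − 50 + 5 = 87713165/63.
  ∫_0^5 u'(x)^2 dx = ∫_0^5 (64*x^6 + 96*x^5 + 100*x^4 + 16*x^3 - 8*x^2 - 16*x + 4) dx. Term by term:
    ∫_0^5 64*x^6 dx = 5000000/7;  ∫_0^5 96*x^5 dx = 250000;  ∫_0^5 100*x^4 dx = 62500;
    ∫_0^5 16*x^3 dx = 2500;  ∫_0^5 -8*x^2 dx = -1000/3;  ∫_0^5 -16*x dx = -200;
    ∫_0^5 4 dx = 20.
  Sum: 5000000/7 + 250000 + 62500 + 2500 − 1000/3 − 200 + 20 = 21604220/21.
Adding: ||u||_{H^1}^2 = 87713165/63 + 21604220/21 = 152525825/63.


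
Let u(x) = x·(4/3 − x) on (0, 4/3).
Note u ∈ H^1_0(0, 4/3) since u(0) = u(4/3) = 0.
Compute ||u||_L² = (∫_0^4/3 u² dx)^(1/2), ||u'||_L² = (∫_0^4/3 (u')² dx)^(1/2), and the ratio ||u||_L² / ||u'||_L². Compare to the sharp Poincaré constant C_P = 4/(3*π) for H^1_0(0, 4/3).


||u||_L² / ||u'||_L² = 2*sqrt(10)/15 < C_P = 4/(3*π).

u(x) = x·(4/3 − x), so u'(x) = 4/3 - 2*x.
u(x) = x·(4/3 − x) vanishes at x = 0 and x = 4/3, so u ∈ H^1_0(0, 4/3). Differentiate via the product rule and integrate the resulting polynomials term by term.
  ∫_0^4/3 u² dx = ∫_0^4/3 (x^4 - 8*x^3/3 + 16*x^2/9) dx. Term by term:
    ∫_0^4/3 x^4 dx = 1024/1215;  ∫_0^4/3 -8*x^3/3 dx = -512/243;  ∫_0^4/3 16*x^2/9 dx = 1024/729.
  Sum: 1024/1215 − 512/243 + 1024/729 = 512/3645.
  ∫_0^4/3 (u')² dx = ∫_0^4/3 (4*x^2 - 16*x/3 + 16/9) dx. Term by term:
    ∫_0^4/3 4*x^2 dx = 256/81;  ∫_0^4/3 -16*x/3 dx = -128/27;  ∫_0^4/3 16/9 dx = 64/27.
  Sum: 256/81 − 128/27 + 64/27 = 64/81.
∫_0^4/3 u² dx = 512/3645, so ||u||_L² = 16*sqrt(10)/135.
∫_0^4/3 (u')² dx = 64/81, so ||u'||_L² = 8/9.
Ratio ||u||_L² / ||u'||_L² = 2*sqrt(10)/15.
Sharp Poincaré constant on H^1_0(0, 4/3) is C_P = L/π = 4/(3*π), achieved by sin(3*π/4·x).
A polynomial bump cannot attain the sharp Poincaré constant (only the first sine eigenfunction does), so the ratio is strictly less than C_P, consistent with ||u||_L² ≤ C_P ||u'||_L².


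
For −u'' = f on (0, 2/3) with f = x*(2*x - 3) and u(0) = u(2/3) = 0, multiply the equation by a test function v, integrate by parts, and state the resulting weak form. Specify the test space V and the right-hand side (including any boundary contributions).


V = H^1_0(0, 2/3) (so v(0) = v(2/3) = 0); weak form: ∫_0^2/3 u'v' dx = ∫_0^2/3 (x*(2*x - 3)) v dx for all v ∈ V.

Multiply both sides by a test function v and integrate from 0 to 2/3:
  ∫_0^2/3 −u''(x) v(x) dx = ∫_0^2/3 f(x) v(x) dx.
Integrate the LHS by parts once:
  ∫_0^2/3 −u'' v dx = −[u'(x) v(x)]_0^2/3 + ∫_0^2/3 u'(x) v'(x) dx.
Thus ∫_0^2/3 u'(x) v'(x) dx = ∫_0^2/3 f(x) v(x) dx + [u'(x) v(x)]_0^2/3.
Choose V so that boundary terms are either known or forced to vanish.
u is Dirichlet: u(0) = u(2/3) = 0. Let V = H^1_0(0, 2/3); then v(0) = v(2/3) = 0, and [u' v]_0^2/3 = 0.
Weak formulation: find u (satisfying any essential BC) such that ∫_0^2/3 u'(x) v'(x) dx = ∫_0^2/3 f v dx for all v ∈ V.
Substituting f(x) = x*(2*x - 3), the right-hand side is ∫_0^2/3 (x*(2*x - 3)) v dx.


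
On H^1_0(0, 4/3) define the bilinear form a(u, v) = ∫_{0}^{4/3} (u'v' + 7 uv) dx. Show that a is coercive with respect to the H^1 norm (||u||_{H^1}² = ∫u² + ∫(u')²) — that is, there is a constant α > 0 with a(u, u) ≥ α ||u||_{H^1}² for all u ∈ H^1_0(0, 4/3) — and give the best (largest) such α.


α = 1

Coercivity of a(·,·) on H^1_0(0, 4/3) means a(u, u) ≥ α ||u||_{H^1}² for every u ∈ H^1_0.
The interval has length L = 4/3, and Poincaré/coercivity depend only on L. Here a(u, u) = ∫(u')² + (7)·∫u².
Here c = 7 ≥ 1, so a(u,u) = ∫(u')² + c∫u² ≥ ∫(u')² + ∫u² = ||u||_{H^1}², i.e. α = 1 works. No larger α is possible: a(u,u) ≥ α||u||_{H^1}² means (1−α)∫(u')² ≥ (α−c)∫u², and for the modes u_n = sin(nπ(x−x₀)/L) (x₀ the left endpoint) one has ∫u_n²/∫(u_n')² = (L/(nπ))² → 0, so a(u_n,u_n)/||u_n||_{H^1}² → 1. Hence the optimal constant is α = 1.
Therefore α = 1.


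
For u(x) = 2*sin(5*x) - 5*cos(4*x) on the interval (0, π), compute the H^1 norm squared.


||u||_{H^1(0,π)}^2 = -3400/9 + 529*π/2

u'(x) = 20*sin(4*x) + 10*cos(5*x).
Expand u² and (u')² and integrate term by term on (0, π), using: for integers n ≥ 1, ∫_0^π sin²(nx) dx = ∫_0^π cos²(nx) dx = π/2; for n ≠ n', ∫_0^π sin(nx)sin(n'x) dx = ∫_0^π cos(nx)cos(n'x) dx = 0; and by product-to-sum, ∫_0^π sin(nx)cos(n'x) dx = ½∫_0^π [sin((n+n')x) + sin((n−n')x)] dx, which is 0 when n+n' is even and 2n/(n²−n'²) when n+n' is odd (it need not vanish on (0, π)).
  u² squared terms: (-5)²·∫cos(4x)² dx = 25·π/2 = 25*π/2;  (2)²·∫sin(5x)² dx = 4·π/2 = 2*π.
  u² cross terms: 2·(-5)·(2)·∫cos(4x)·sin(5x) dx = -20·(10/9) = -200/9.
  So ∫_0^π u² dx = 25*π/2 + 2*π − 200/9 = -200/9 + 29*π/2.
  (u')² squared terms: (10)²·∫cos(5x)² dx = 100·π/2 = 50*π;  (20)²·∫sin(4x)² dx = 400·π/2 = 200*π.
  (u')² cross terms: 2·(10)·(20)·∫cos(5x)·sin(4x) dx = 400·(-8/9) = -3200/9.
  So ∫_0^π (u')² dx = 50*π + 200*π − 3200/9 = -3200/9 + 250*π.
||u||_{H^1}^2 = (-200/9 + 29*π/2) + (-3200/9 + 250*π) = -3400/9 + 529*π/2.


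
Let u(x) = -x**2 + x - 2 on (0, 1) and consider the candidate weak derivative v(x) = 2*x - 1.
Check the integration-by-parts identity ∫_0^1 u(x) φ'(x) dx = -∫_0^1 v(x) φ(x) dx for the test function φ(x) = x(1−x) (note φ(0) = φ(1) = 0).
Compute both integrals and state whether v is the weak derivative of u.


LHS = 0, RHS = 0. No, v is not the weak derivative of u.

u(x) = -x**2 + x - 2, classical derivative u'(x) = 1 - 2*x.
φ(x) = x(1−x), so φ'(x) = 1 - 2*x.
Note φ(0) = φ(1) = 0, so the boundary term u·φ vanishes.
LHS = ∫_0^1 u(x) φ'(x) dx = ∫_0^1 (2*x^3 - 3*x^2 + 5*x - 2) dx. Term by term:
  ∫_0^1 2*x^3 dx = 1/2;  ∫_0^1 -3*x^2 dx = -1;  ∫_0^1 5*x dx = 5/2;
  ∫_0^1 -2 dx = -2.
Sum: 1/2 − 1 + 5/2 − 2 = 0.
So LHS = 0.
∫_0^1 v(x) φ(x) dx = ∫_0^1 (-2*x^3 + 3*x^2 - x) dx. Term by term:
  ∫_0^1 -2*x^3 dx = -1/2;  ∫_0^1 3*x^2 dx = 1;  ∫_0^1 -x dx = -1/2.
Sum: -1/2 + 1 − 1/2 = 0.
So RHS = -∫_0^1 v(x) φ(x) dx = 0.
LHS = RHS, so the identity holds for this particular φ. But this is necessary, not sufficient: a weak derivative must satisfy the identity for EVERY test function in C_c^∞(0, 1).
Here u is smooth, so its weak derivative equals its classical derivative u'(x) = 1 - 2*x. Since v(x) = 2*x - 1 ≠ u'(x), v is NOT the weak derivative of u — the agreement for this single φ is a coincidence (the difference v − u' happens to be L²-orthogonal to this φ).


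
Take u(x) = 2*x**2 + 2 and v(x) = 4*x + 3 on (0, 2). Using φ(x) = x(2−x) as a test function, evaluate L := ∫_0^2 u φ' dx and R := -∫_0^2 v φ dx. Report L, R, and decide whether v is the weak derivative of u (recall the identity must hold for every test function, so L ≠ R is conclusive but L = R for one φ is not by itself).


LHS = -16/3, RHS = -28/3. No, v is not the weak derivative of u.

u(x) = 2*x**2 + 2, classical derivative u'(x) = 4*x.
φ(x) = x(2−x), so φ'(x) = 2 - 2*x.
Note φ(0) = φ(2) = 0, so the boundary term u·φ vanishes.
LHS = ∫_0^2 u(x) φ'(x) dx = ∫_0^2 (-4*x^3 + 4*x^2 - 4*x + 4) dx. Term by term:
  ∫_0^2 -4*x^3 dx = -16;  ∫_0^2 4*x^2 dx = 32/3;  ∫_0^2 -4*x dx = -8;
  ∫_0^2 4 dx = 8.
Sum: -16 + 32/3 − 8 + 8 = -16/3.
So LHS = -16/3.
∫_0^2 v(x) φ(x) dx = ∫_0^2 (-4*x^3 + 5*x^2 + 6*x) dx. Term by term:
  ∫_0^2 -4*x^3 dx = -16;  ∫_0^2 5*x^2 dx = 40/3;  ∫_0^2 6*x dx = 12.
Sum: -16 + 40/3 + 12 = 28/3.
So RHS = -∫_0^2 v(x) φ(x) dx = -28/3.
LHS − RHS = 4 ≠ 0, so the identity fails.
(For a valid weak derivative the identity must hold for EVERY test function, in particular this one. The failure shows v is NOT the weak derivative of u.)
Correct weak derivative would be u'(x) = 4*x.


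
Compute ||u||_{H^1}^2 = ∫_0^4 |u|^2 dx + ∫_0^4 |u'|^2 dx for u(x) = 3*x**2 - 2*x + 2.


||u||_{H^1}^2 = 29408/15

The H^1 norm (squared) on an interval (0, L) is
  ||u||_{H^1}^2 = ∫_0^L u(x)^2 dx + ∫_0^L u'(x)^2 dx.
Compute u'(x) = 6*x - 2.
Then u(x)^2 = 9*x**4 - 12*x**3 + 16*x**2 - 8*x + 4 and u'(x)^2 = 36*x**2 - 24*x + 4.
Integrate each monomial from 0 to 4 using ∫_0^4 c·x^n dx = c·4^(n+1)/(n+1):
  ∫_0^4 u(x)^2 dx = ∫_0^4 (9*x^4 - 12*x^3 + 16*x^2 - 8*x + 4) dx. Term by term:
    ∫_0^4 9*x^4 dx = 9216/5;  ∫_0^4 -12*x^3 dx = -768;  ∫_0^4 16*x^2 dx = 1024/3;
    ∫_0^4 -8*x dx = -64;  ∫_0^4 4 dx = 16.
  Sum: 9216/5 − 768 + 1024/3 − 64 + 16 = 20528/15.
  ∫_0^4 u'(x)^2 dx = ∫_0^4 (36*x^2 - 24*x + 4) dx. Term by term:
    ∫_0^4 36*x^2 dx = 768;  ∫_0^4 -24*x dx = -192;  ∫_0^4 4 dx = 16.
  Sum: 768 − 192 + 16 = 592.
Adding: ||u||_{H^1}^2 = 20528/15 + 592 = 29408/15.


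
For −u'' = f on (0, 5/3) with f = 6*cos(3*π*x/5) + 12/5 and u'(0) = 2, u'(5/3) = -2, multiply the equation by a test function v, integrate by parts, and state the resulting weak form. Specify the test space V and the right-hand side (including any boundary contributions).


V = H^1(0, 5/3) (v unrestricted at boundary; u is determined up to an additive constant); weak form: ∫_0^5/3 u'v' dx = ∫_0^5/3 (6*cos(3*π*x/5) + 12/5) v dx − 2·v(5/3) − 2·v(0) for all v ∈ V.

Multiply both sides by a test function v and integrate from 0 to 5/3:
  ∫_0^5/3 −u''(x) v(x) dx = ∫_0^5/3 f(x) v(x) dx.
Integrate the LHS by parts once:
  ∫_0^5/3 −u'' v dx = −[u'(x) v(x)]_0^5/3 + ∫_0^5/3 u'(x) v'(x) dx.
Thus ∫_0^5/3 u'(x) v'(x) dx = ∫_0^5/3 f(x) v(x) dx + [u'(x) v(x)]_0^5/3.
Choose V so that boundary terms are either known or forced to vanish.
u has inhomogeneous Neumann u'(0) = 2, u'(5/3) = -2. [u' v]_0^5/3 = (-2)·v(5/3) − (2)·v(0) = − 2·v(5/3) − 2·v(0). Take V = H^1(0, 5/3); boundary term becomes part of RHS.
Weak formulation: find u (satisfying any essential BC) such that ∫_0^5/3 u'(x) v'(x) dx = ∫_0^5/3 f v dx − 2·v(5/3) − 2·v(0) for all v ∈ V (Neumann data are natural BCs: they enter the RHS as boundary terms).
Substituting f(x) = 6*cos(3*π*x/5) + 12/5, the right-hand side is ∫_0^5/3 (6*cos(3*π*x/5) + 12/5) v dx − 2·v(5/3) − 2·v(0).
Compatibility check (pure Neumann): taking v ≡ 1 ∈ V gives 0 = ∫_0^5/3 f dx + (-2) − (2), i.e. ∫_0^5/3 f dx must equal u'(0) − u'(5/3) = 4. Indeed ∫_0^5/3 (6*cos(3*π*x/5) + 12/5) dx = 4, so the data are compatible. The solution is then unique only up to an additive constant (fix it e.g. by requiring ∫_0^5/3 u dx = 0).


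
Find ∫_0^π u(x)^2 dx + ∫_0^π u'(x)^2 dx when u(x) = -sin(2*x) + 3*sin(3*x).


||u||_{H^1(0,π)}^2 = 95*π/2

u'(x) = -2*cos(2*x) + 9*cos(3*x).
Expand u² and (u')² and integrate term by term on (0, π), using: for integers n ≥ 1, ∫_0^π sin²(nx) dx = ∫_0^π cos²(nx) dx = π/2; for n ≠ n', ∫_0^π sin(nx)sin(n'x) dx = ∫_0^π cos(nx)cos(n'x) dx = 0; and by product-to-sum, ∫_0^π sin(nx)cos(n'x) dx = ½∫_0^π [sin((n+n')x) + sin((n−n')x)] dx, which is 0 when n+n' is even and 2n/(n²−n'²) when n+n' is odd (it need not vanish on (0, π)).
  u² squared terms: (-1)²·∫sin(2x)² dx = 1·π/2 = π/2;  (3)²·∫sin(3x)² dx = 9·π/2 = 9*π/2.
  u² cross terms: 2·(-1)·(3)·∫sin(2x)·sin(3x) dx = -6·(0) = 0.
  So ∫_0^π u² dx = π/2 + 9*π/2 + 0 = 5*π.
  (u')² squared terms: (-2)²·∫cos(2x)² dx = 4·π/2 = 2*π;  (9)²·∫cos(3x)² dx = 81·π/2 = 81*π/2.
  (u')² cross terms: 2·(-2)·(9)·∫cos(2x)·cos(3x) dx = -36·(0) = 0.
  So ∫_0^π (u')² dx = 2*π + 81*π/2 + 0 = 85*π/2.
||u||_{H^1}^2 = (5*π) + (85*π/2) = 95*π/2.


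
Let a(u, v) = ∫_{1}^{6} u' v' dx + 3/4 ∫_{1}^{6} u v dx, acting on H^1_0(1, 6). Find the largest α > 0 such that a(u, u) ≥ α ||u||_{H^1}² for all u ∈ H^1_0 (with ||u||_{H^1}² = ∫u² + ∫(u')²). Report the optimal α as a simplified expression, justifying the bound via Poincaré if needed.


α = (π^2 + 75/4)/(π^2 + 25)

Coercivity of a(·,·) on H^1_0(1, 6) means a(u, u) ≥ α ||u||_{H^1}² for every u ∈ H^1_0.
The interval has length L = 5, and Poincaré/coercivity depend only on L. Here a(u, u) = ∫(u')² + (3/4)·∫u².
Here 0 < c = 3/4 < 1. The condition a(u,u) ≥ α||u||_{H^1}² reads (1−α)∫(u')² ≥ (α−c)∫u². Any admissible α is ≤ 1 (rapidly oscillating u have ∫u²/∫(u')² → 0), and α = 1 would force 0 ≥ (1−c)∫u², impossible since c < 1; so 1−α > 0. By the sharp Poincaré inequality on H^1_0 of an interval of length L, ∫(u')² ≥ (π/L)²∫u² with equality for the first sine mode sin(π(x−x₀)/L) (x₀ the left endpoint), so the inequality holds for all u iff (1−α)(π/L)² ≥ α − c, i.e. α ≤ ((π/L)² + c)/((π/L)² + 1) = (1 + c(L/π)²)/(1 + (L/π)²). With (π/L)² = π^2/25 and c = 3/4, the largest admissible constant is α = ((π/L)² + c)/((π/L)² + 1).
Simplifying, α = (π^2 + 75/4)/(π^2 + 25).


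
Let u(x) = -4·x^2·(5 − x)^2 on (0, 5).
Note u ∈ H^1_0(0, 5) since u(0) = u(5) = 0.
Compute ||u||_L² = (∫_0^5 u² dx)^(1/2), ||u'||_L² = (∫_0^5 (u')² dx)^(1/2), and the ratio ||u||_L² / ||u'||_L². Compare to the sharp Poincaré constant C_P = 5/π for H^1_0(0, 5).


||u||_L² / ||u'||_L² = 5*sqrt(3)/6 < C_P = 5/π.

u(x) = -4·x^2·(5 − x)^2, so u'(x) = 8*x*(x*(5 - x) - (x - 5)^2).
u(x) = -4·x^2·(5 − x)^2 vanishes at x = 0 and x = 5, so u ∈ H^1_0(0, 5). Differentiate via the product rule and integrate the resulting polynomials term by term.
  ∫_0^5 u² dx = ∫_0^5 (16*x^8 - 320*x^7 + 2400*x^6 - 8000*x^5 + 10000*x^4) dx. Term by term:
    ∫_0^5 16*x^8 dx = 31250000/9;  ∫_0^5 -320*x^7 dx = -15625000;  ∫_0^5 2400*x^6 dx = 187500000/7;
    ∫_0^5 -8000*x^5 dx = -62500000/3;  ∫_0^5 10000*x^4 dx = 6250000.
  Sum: 31250000/9 − 15625000 + 187500000/7 − 62500000/3 + 6250000 = 3125000/63.
  ∫_0^5 (u')² dx = ∫_0^5 (256*x^6 - 3840*x^5 + 20800*x^4 - 48000*x^3 + 40000*x^2) dx. Term by term:
    ∫_0^5 256*x^6 dx = 20000000/7;  ∫_0^5 -3840*x^5 dx = -10000000;  ∫_0^5 20800*x^4 dx = 13000000;
    ∫_0^5 -48000*x^3 dx = -7500000;  ∫_0^5 40000*x^2 dx = 5000000/3.
  Sum: 20000000/7 − 10000000 + 13000000 − 7500000 + 5000000/3 = 500000/21.
∫_0^5 u² dx = 3125000/63, so ||u||_L² = 1250*sqrt(14)/21.
∫_0^5 (u')² dx = 500000/21, so ||u'||_L² = 500*sqrt(42)/21.
Ratio ||u||_L² / ||u'||_L² = 5*sqrt(3)/6.
Sharp Poincaré constant on H^1_0(0, 5) is C_P = L/π = 5/π, achieved by sin(π/5·x).
A polynomial bump cannot attain the sharp Poincaré constant (only the first sine eigenfunction does), so the ratio is strictly less than C_P, consistent with ||u||_L² ≤ C_P ||u'||_L².


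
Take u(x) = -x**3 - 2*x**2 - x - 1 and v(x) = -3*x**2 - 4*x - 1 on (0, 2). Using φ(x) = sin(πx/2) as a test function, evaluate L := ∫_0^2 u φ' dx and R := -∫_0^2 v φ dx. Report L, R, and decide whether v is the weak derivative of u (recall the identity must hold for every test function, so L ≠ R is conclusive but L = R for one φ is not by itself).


LHS = -96/π^3 + 44/π, RHS = -96/π^3 + 44/π. Yes, v = u' weakly.

u(x) = -x**3 - 2*x**2 - x - 1, classical derivative u'(x) = -3*x**2 - 4*x - 1.
φ(x) = sin(πx/2), so φ'(x) = π*cos(π*x/2)/2.
Note φ(0) = φ(2) = 0, so the boundary term u·φ vanishes.
LHS = ∫_0^2 u(x) φ'(x) dx = ∫_0^2 (-π*x^3*cos(π*x/2)/2 - π*x^2*cos(π*x/2) - π*x*cos(π*x/2)/2 - π*cos(π*x/2)/2) dx. Term by term:
  ∫_0^2 -π*cos(π*x/2)/2 dx = 0;  ∫_0^2 -π*x^2*cos(π*x/2) dx = 16/π;  ∫_0^2 -π*x*cos(π*x/2)/2 dx = 4/π;
  ∫_0^2 -π*x^3*cos(π*x/2)/2 dx = -96/π^3 + 24/π.
Sum: 0 + 16/π + 4/π + -96/π^3 + 24/π = -96/π^3 + 44/π.
So LHS = -96/π^3 + 44/π.
∫_0^2 v(x) φ(x) dx = ∫_0^2 (-3*x^2*sin(π*x/2) - 4*x*sin(π*x/2) - sin(π*x/2)) dx. Term by term:
  ∫_0^2 -sin(π*x/2) dx = -4/π;  ∫_0^2 -4*x*sin(π*x/2) dx = -16/π;  ∫_0^2 -3*x^2*sin(π*x/2) dx = -24/π + 96/π^3.
Sum: -4/π − 16/π + -24/π + 96/π^3 = -44/π + 96/π^3.
So RHS = -∫_0^2 v(x) φ(x) dx = -96/π^3 + 44/π.
LHS = RHS, so the identity holds for this test φ.
Moreover u is smooth here and v(x) = u'(x) = -3*x**2 - 4*x - 1 pointwise, so the identity holds for every test function. Hence v is the weak derivative of u.


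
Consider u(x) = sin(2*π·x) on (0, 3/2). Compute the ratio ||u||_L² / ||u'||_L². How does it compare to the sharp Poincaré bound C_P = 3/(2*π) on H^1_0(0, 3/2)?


||u||_L² / ||u'||_L² = 1/(2*π) < C_P = 3/(2*π).

u(x) = sin(2*π·x), so u'(x) = 2*π*cos(2*π*x).
Writing u(x) = A·sin(kπx/L) with A = 1 and k = 3, use ∫_0^L sin²(kπx/L) dx = L/2 and ∫_0^L cos²(kπx/L) dx = L/2.
u² = 1·sin²(2*π·x) and (u')² = 4*π^2·cos²(2*π·x), and each of sin², cos² integrates to L/2 = 3/4 over (0, 3/2).
∫_0^3/2 u² dx = 3/4, so ||u||_L² = sqrt(3)/2.
∫_0^3/2 (u')² dx = 3*π^2, so ||u'||_L² = sqrt(3)*π.
Ratio ||u||_L² / ||u'||_L² = 1/(2*π).
Sharp Poincaré constant on H^1_0(0, 3/2) is C_P = L/π = 3/(2*π), achieved by sin(2*π/3·x).
This is the k = 3 harmonic; the ratio L/(kπ) is strictly less than C_P = L/π, consistent with the sharp inequality ||u||_L² ≤ C_P ||u'||_L².


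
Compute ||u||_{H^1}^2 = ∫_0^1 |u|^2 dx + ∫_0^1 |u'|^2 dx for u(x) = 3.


||u||_{H^1}^2 = 9

The H^1 norm (squared) on an interval (0, L) is
  ||u||_{H^1}^2 = ∫_0^L u(x)^2 dx + ∫_0^L u'(x)^2 dx.
Compute u'(x) = 0.
Then u(x)^2 = 9 and u'(x)^2 = 0.
Integrate each monomial from 0 to 1 using ∫_0^1 c·x^n dx = c·1^(n+1)/(n+1):
  ∫_0^1 u(x)^2 dx = ∫_0^1 (9) dx. Term by term:
    ∫_0^1 9 dx = 9.
  ∫_0^1 u'(x)^2 dx = ∫_0^1 (0) dx. Term by term:
    ∫_0^1 0 dx = 0.
Adding: ||u||_{H^1}^2 = 9 + 0 = 9.


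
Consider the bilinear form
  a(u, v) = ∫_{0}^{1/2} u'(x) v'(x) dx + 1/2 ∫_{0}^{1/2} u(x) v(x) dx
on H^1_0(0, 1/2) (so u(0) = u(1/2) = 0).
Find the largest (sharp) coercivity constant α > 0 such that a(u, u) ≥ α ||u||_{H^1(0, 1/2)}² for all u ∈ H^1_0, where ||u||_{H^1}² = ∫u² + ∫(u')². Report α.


α = (1 + 8*π^2)/(2*(1 + 4*π^2))

Coercivity of a(·,·) on H^1_0(0, 1/2) means a(u, u) ≥ α ||u||_{H^1}² for every u ∈ H^1_0.
The interval has length L = 1/2, and Poincaré/coercivity depend only on L. Here a(u, u) = ∫(u')² + (1/2)·∫u².
Here 0 < c = 1/2 < 1. The condition a(u,u) ≥ α||u||_{H^1}² reads (1−α)∫(u')² ≥ (α−c)∫u². Any admissible α is ≤ 1 (rapidly oscillating u have ∫u²/∫(u')² → 0), and α = 1 would force 0 ≥ (1−c)∫u², impossible since c < 1; so 1−α > 0. By the sharp Poincaré inequality on H^1_0 of an interval of length L, ∫(u')² ≥ (π/L)²∫u² with equality for the first sine mode sin(π(x−x₀)/L) (x₀ the left endpoint), so the inequality holds for all u iff (1−α)(π/L)² ≥ α − c, i.e. α ≤ ((π/L)² + c)/((π/L)² + 1) = (1 + c(L/π)²)/(1 + (L/π)²). With (π/L)² = 4*π^2 and c = 1/2, the largest admissible constant is α = ((π/L)² + c)/((π/L)² + 1).
Simplifying, α = (1 + 8*π^2)/(2*(1 + 4*π^2)).


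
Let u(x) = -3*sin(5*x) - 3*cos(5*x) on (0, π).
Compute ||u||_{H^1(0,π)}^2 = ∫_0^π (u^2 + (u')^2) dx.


||u||_{H^1(0,π)}^2 = 234*π

u'(x) = 15*sin(5*x) - 15*cos(5*x).
Expand u² and (u')² and integrate term by term on (0, π), using: for integers n ≥ 1, ∫_0^π sin²(nx) dx = ∫_0^π cos²(nx) dx = π/2; for n ≠ n', ∫_0^π sin(nx)sin(n'x) dx = ∫_0^π cos(nx)cos(n'x) dx = 0; and by product-to-sum, ∫_0^π sin(nx)cos(n'x) dx = ½∫_0^π [sin((n+n')x) + sin((n−n')x)] dx, which is 0 when n+n' is even and 2n/(n²−n'²) when n+n' is odd (it need not vanish on (0, π)).
  u² squared terms: (-3)²·∫cos(5x)² dx = 9·π/2 = 9*π/2;  (-3)²·∫sin(5x)² dx = 9·π/2 = 9*π/2.
  u² cross terms: 2·(-3)·(-3)·∫cos(5x)·sin(5x) dx = 18·(0) = 0.
  So ∫_0^π u² dx = 9*π/2 + 9*π/2 + 0 = 9*π.
  (u')² squared terms: (-15)²·∫cos(5x)² dx = 225·π/2 = 225*π/2;  (15)²·∫sin(5x)² dx = 225·π/2 = 225*π/2.
  (u')² cross terms: 2·(-15)·(15)·∫cos(5x)·sin(5x) dx = -450·(0) = 0.
  So ∫_0^π (u')² dx = 225*π/2 + 225*π/2 + 0 = 225*π.
||u||_{H^1}^2 = (9*π) + (225*π) = 234*π.


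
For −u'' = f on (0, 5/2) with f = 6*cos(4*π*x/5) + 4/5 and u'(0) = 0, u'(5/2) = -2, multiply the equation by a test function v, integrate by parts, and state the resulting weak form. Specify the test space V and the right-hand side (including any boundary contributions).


V = H^1(0, 5/2) (v unrestricted at boundary; u is determined up to an additive constant); weak form: ∫_0^5/2 u'v' dx = ∫_0^5/2 (6*cos(4*π*x/5) + 4/5) v dx − 2·v(5/2) for all v ∈ V.

Multiply both sides by a test function v and integrate from 0 to 5/2:
  ∫_0^5/2 −u''(x) v(x) dx = ∫_0^5/2 f(x) v(x) dx.
Integrate the LHS by parts once:
  ∫_0^5/2 −u'' v dx = −[u'(x) v(x)]_0^5/2 + ∫_0^5/2 u'(x) v'(x) dx.
Thus ∫_0^5/2 u'(x) v'(x) dx = ∫_0^5/2 f(x) v(x) dx + [u'(x) v(x)]_0^5/2.
Choose V so that boundary terms are either known or forced to vanish.
u has inhomogeneous Neumann u'(0) = 0, u'(5/2) = -2. [u' v]_0^5/2 = (-2)·v(5/2) − (0)·v(0) = − 2·v(5/2). Take V = H^1(0, 5/2); boundary term becomes part of RHS.
Weak formulation: find u (satisfying any essential BC) such that ∫_0^5/2 u'(x) v'(x) dx = ∫_0^5/2 f v dx − 2·v(5/2) for all v ∈ V (Neumann data are natural BCs: they enter the RHS as boundary terms).
Substituting f(x) = 6*cos(4*π*x/5) + 4/5, the right-hand side is ∫_0^5/2 (6*cos(4*π*x/5) + 4/5) v dx − 2·v(5/2).
Compatibility check (pure Neumann): taking v ≡ 1 ∈ V gives 0 = ∫_0^5/2 f dx + (-2) − (0), i.e. ∫_0^5/2 f dx must equal u'(0) − u'(5/2) = 2. Indeed ∫_0^5/2 (6*cos(4*π*x/5) + 4/5) dx = 2, so the data are compatible. The solution is then unique only up to an additive constant (fix it e.g. by requiring ∫_0^5/2 u dx = 0).


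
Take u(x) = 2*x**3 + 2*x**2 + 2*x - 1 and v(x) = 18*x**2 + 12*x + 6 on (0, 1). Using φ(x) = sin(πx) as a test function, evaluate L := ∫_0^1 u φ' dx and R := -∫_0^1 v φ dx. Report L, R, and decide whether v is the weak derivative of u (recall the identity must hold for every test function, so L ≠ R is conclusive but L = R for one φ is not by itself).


LHS = -14/π + 24/π^3, RHS = -42/π + 72/π^3. No, v is not the weak derivative of u.

u(x) = 2*x**3 + 2*x**2 + 2*x - 1, classical derivative u'(x) = 6*x**2 + 4*x + 2.
φ(x) = sin(πx), so φ'(x) = π*cos(π*x).
Note φ(0) = φ(1) = 0, so the boundary term u·φ vanishes.
LHS = ∫_0^1 u(x) φ'(x) dx = ∫_0^1 (2*π*x^3*cos(π*x) + 2*π*x^2*cos(π*x) + 2*π*x*cos(π*x) - π*cos(π*x)) dx. Term by term:
  ∫_0^1 -π*cos(π*x) dx = 0;  ∫_0^1 2*π*x*cos(π*x) dx = -4/π;  ∫_0^1 2*π*x^2*cos(π*x) dx = -4/π;
  ∫_0^1 2*π*x^3*cos(π*x) dx = -6/π + 24/π^3.
Sum: 0 − 4/π − 4/π + -6/π + 24/π^3 = -14/π + 24/π^3.
So LHS = -14/π + 24/π^3.
∫_0^1 v(x) φ(x) dx = ∫_0^1 (18*x^2*sin(π*x) + 12*x*sin(π*x) + 6*sin(π*x)) dx. Term by term:
  ∫_0^1 6*sin(π*x) dx = 12/π;  ∫_0^1 12*x*sin(π*x) dx = 12/π;  ∫_0^1 18*x^2*sin(π*x) dx = -72/π^3 + 18/π.
Sum: 12/π + 12/π + -72/π^3 + 18/π = -72/π^3 + 42/π.
So RHS = -∫_0^1 v(x) φ(x) dx = -42/π + 72/π^3.
LHS − RHS = -48/π^3 + 28/π ≠ 0, so the identity fails.
(For a valid weak derivative the identity must hold for EVERY test function, in particular this one. The failure shows v is NOT the weak derivative of u.)
Correct weak derivative would be u'(x) = 6*x**2 + 4*x + 2.


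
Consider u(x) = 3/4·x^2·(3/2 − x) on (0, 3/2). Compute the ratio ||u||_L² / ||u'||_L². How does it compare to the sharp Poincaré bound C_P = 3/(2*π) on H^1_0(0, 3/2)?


||u||_L² / ||u'||_L² = 3*sqrt(14)/28 < C_P = 3/(2*π).

u(x) = 3/4·x^2·(3/2 − x), so u'(x) = 9*x*(1 - x)/4.
u(x) = 3/4·x^2·(3/2 − x) vanishes at x = 0 and x = 3/2, so u ∈ H^1_0(0, 3/2). Differentiate via the product rule and integrate the resulting polynomials term by term.
  ∫_0^3/2 u² dx = ∫_0^3/2 (9*x^6/16 - 27*x^5/16 + 81*x^4/64) dx. Term by term:
    ∫_0^3/2 9*x^6/16 dx = 19683/14336;  ∫_0^3/2 -27*x^5/16 dx = -6561/2048;  ∫_0^3/2 81*x^4/64 dx = 19683/10240.
  Sum: 19683/14336 − 6561/2048 + 19683/10240 = 6561/71680.
  ∫_0^3/2 (u')² dx = ∫_0^3/2 (81*x^4/16 - 81*x^3/8 + 81*x^2/16) dx. Term by term:
    ∫_0^3/2 81*x^4/16 dx = 19683/2560;  ∫_0^3/2 -81*x^3/8 dx = -6561/512;  ∫_0^3/2 81*x^2/16 dx = 729/128.
  Sum: 19683/2560 − 6561/512 + 729/128 = 729/1280.
∫_0^3/2 u² dx = 6561/71680, so ||u||_L² = 81*sqrt(70)/2240.
∫_0^3/2 (u')² dx = 729/1280, so ||u'||_L² = 27*sqrt(5)/80.
Ratio ||u||_L² / ||u'||_L² = 3*sqrt(14)/28.
Sharp Poincaré constant on H^1_0(0, 3/2) is C_P = L/π = 3/(2*π), achieved by sin(2*π/3·x).
A polynomial bump cannot attain the sharp Poincaré constant (only the first sine eigenfunction does), so the ratio is strictly less than C_P, consistent with ||u||_L² ≤ C_P ||u'||_L².


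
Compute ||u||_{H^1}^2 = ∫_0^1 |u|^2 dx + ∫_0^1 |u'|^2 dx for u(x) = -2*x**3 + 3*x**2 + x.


||u||_{H^1}^2 = 1177/210

The H^1 norm (squared) on an interval (0, L) is
  ||u||_{H^1}^2 = ∫_0^L u(x)^2 dx + ∫_0^L u'(x)^2 dx.
Compute u'(x) = -6*x**2 + 6*x + 1.
Then u(x)^2 = 4*x**6 - 12*x**5 + 5*x**4 + 6*x**3 + x**2 and u'(x)^2 = 36*x**4 - 72*x**3 + 24*x**2 + 12*x + 1.
Integrate each monomial from 0 to 1 using ∫_0^1 c·x^n dx = c·1^(n+1)/(n+1):
  ∫_0^1 u(x)^2 dx = ∫_0^1 (4*x^6 - 12*x^5 + 5*x^4 + 6*x^3 + x^2) dx. Term by term:
    ∫_0^1 4*x^6 dx = 4/7;  ∫_0^1 -12*x^5 dx = -2;  ∫_0^1 5*x^4 dx = 1;
    ∫_0^1 6*x^3 dx = 3/2;  ∫_0^1 x^2 dx = 1/3.
  Sum: 4/7 − 2 + 1 + 3/2 + 1/3 = 59/42.
  ∫_0^1 u'(x)^2 dx = ∫_0^1 (36*x^4 - 72*x^3 + 24*x^2 + 12*x + 1) dx. Term by term:
    ∫_0^1 36*x^4 dx = 36/5;  ∫_0^1 -72*x^3 dx = -18;  ∫_0^1 24*x^2 dx = 8;
    ∫_0^1 12*x dx = 6;  ∫_0^1 1 dx = 1.
  Sum: 36/5 − 18 + 8 + 6 + 1 = 21/5.
Adding: ||u||_{H^1}^2 = 59/42 + 21/5 = 1177/210.


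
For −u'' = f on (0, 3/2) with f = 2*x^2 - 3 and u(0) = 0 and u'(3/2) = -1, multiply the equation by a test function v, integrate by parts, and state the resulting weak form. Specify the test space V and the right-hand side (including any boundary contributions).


V = {v ∈ H^1(0, 3/2) : v(0) = 0} (test functions vanish at x = 0 where u is specified); weak form: ∫_0^3/2 u'v' dx = ∫_0^3/2 (2*x^2 - 3) v dx − v(3/2) for all v ∈ V.

Multiply both sides by a test function v and integrate from 0 to 3/2:
  ∫_0^3/2 −u''(x) v(x) dx = ∫_0^3/2 f(x) v(x) dx.
Integrate the LHS by parts once:
  ∫_0^3/2 −u'' v dx = −[u'(x) v(x)]_0^3/2 + ∫_0^3/2 u'(x) v'(x) dx.
Thus ∫_0^3/2 u'(x) v'(x) dx = ∫_0^3/2 f(x) v(x) dx + [u'(x) v(x)]_0^3/2.
Choose V so that boundary terms are either known or forced to vanish.
Mixed BC: u(0) = 0 (Dirichlet) and u'(3/2) = -1 (Neumann). Define V = {v ∈ H^1(0, 3/2) : v(0) = 0}. Then [u' v]_0^3/2 = u'(3/2)·v(3/2) − u'(0)·0 = − v(3/2).
Weak formulation: find u (satisfying any essential BC) such that ∫_0^3/2 u'(x) v'(x) dx = ∫_0^3/2 f v dx − v(3/2) for all v ∈ V (Dirichlet at 0 absorbed into V; Neumann datum at x = 3/2 contributes the boundary term).
Substituting f(x) = 2*x^2 - 3, the right-hand side is ∫_0^3/2 (2*x^2 - 3) v dx − v(3/2).
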